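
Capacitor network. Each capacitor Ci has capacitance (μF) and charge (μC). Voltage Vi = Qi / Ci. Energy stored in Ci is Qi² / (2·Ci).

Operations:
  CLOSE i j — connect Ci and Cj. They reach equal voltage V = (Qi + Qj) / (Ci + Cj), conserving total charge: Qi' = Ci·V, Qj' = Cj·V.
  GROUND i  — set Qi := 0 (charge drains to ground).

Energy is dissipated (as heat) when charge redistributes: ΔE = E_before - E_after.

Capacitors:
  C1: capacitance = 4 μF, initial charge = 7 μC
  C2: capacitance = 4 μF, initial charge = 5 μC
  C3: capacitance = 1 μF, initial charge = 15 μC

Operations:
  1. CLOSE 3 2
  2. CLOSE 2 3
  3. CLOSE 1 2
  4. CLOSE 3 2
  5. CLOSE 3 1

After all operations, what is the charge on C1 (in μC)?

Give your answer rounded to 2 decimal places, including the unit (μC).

Answer: 11.68 μC

Derivation:
Initial: C1(4μF, Q=7μC, V=1.75V), C2(4μF, Q=5μC, V=1.25V), C3(1μF, Q=15μC, V=15.00V)
Op 1: CLOSE 3-2: Q_total=20.00, C_total=5.00, V=4.00; Q3=4.00, Q2=16.00; dissipated=75.625
Op 2: CLOSE 2-3: Q_total=20.00, C_total=5.00, V=4.00; Q2=16.00, Q3=4.00; dissipated=0.000
Op 3: CLOSE 1-2: Q_total=23.00, C_total=8.00, V=2.88; Q1=11.50, Q2=11.50; dissipated=5.062
Op 4: CLOSE 3-2: Q_total=15.50, C_total=5.00, V=3.10; Q3=3.10, Q2=12.40; dissipated=0.506
Op 5: CLOSE 3-1: Q_total=14.60, C_total=5.00, V=2.92; Q3=2.92, Q1=11.68; dissipated=0.020
Final charges: Q1=11.68, Q2=12.40, Q3=2.92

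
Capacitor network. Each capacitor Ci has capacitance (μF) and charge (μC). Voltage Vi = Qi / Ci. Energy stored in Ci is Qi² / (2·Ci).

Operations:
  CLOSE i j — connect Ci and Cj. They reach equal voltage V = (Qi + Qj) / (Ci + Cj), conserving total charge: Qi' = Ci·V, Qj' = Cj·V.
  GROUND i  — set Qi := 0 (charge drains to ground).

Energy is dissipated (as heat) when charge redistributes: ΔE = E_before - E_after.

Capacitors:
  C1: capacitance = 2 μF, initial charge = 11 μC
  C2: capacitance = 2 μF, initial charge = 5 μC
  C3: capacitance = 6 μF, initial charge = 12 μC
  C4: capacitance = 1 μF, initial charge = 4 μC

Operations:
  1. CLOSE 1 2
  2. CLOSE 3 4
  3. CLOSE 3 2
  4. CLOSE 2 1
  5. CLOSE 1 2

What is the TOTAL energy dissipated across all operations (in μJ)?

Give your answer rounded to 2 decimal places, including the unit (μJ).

Answer: 9.24 μJ

Derivation:
Initial: C1(2μF, Q=11μC, V=5.50V), C2(2μF, Q=5μC, V=2.50V), C3(6μF, Q=12μC, V=2.00V), C4(1μF, Q=4μC, V=4.00V)
Op 1: CLOSE 1-2: Q_total=16.00, C_total=4.00, V=4.00; Q1=8.00, Q2=8.00; dissipated=4.500
Op 2: CLOSE 3-4: Q_total=16.00, C_total=7.00, V=2.29; Q3=13.71, Q4=2.29; dissipated=1.714
Op 3: CLOSE 3-2: Q_total=21.71, C_total=8.00, V=2.71; Q3=16.29, Q2=5.43; dissipated=2.204
Op 4: CLOSE 2-1: Q_total=13.43, C_total=4.00, V=3.36; Q2=6.71, Q1=6.71; dissipated=0.827
Op 5: CLOSE 1-2: Q_total=13.43, C_total=4.00, V=3.36; Q1=6.71, Q2=6.71; dissipated=0.000
Total dissipated: 9.245 μJ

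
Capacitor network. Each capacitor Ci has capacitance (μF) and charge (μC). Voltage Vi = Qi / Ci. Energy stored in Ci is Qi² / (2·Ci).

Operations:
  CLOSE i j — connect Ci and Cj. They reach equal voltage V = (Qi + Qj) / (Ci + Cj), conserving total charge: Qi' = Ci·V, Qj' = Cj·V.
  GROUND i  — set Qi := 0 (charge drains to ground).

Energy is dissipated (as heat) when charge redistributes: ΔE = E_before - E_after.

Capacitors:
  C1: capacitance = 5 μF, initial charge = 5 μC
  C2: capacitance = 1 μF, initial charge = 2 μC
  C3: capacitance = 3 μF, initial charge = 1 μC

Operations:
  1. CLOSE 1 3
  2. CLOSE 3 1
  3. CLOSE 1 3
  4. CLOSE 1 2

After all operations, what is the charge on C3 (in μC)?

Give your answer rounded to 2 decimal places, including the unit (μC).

Initial: C1(5μF, Q=5μC, V=1.00V), C2(1μF, Q=2μC, V=2.00V), C3(3μF, Q=1μC, V=0.33V)
Op 1: CLOSE 1-3: Q_total=6.00, C_total=8.00, V=0.75; Q1=3.75, Q3=2.25; dissipated=0.417
Op 2: CLOSE 3-1: Q_total=6.00, C_total=8.00, V=0.75; Q3=2.25, Q1=3.75; dissipated=0.000
Op 3: CLOSE 1-3: Q_total=6.00, C_total=8.00, V=0.75; Q1=3.75, Q3=2.25; dissipated=0.000
Op 4: CLOSE 1-2: Q_total=5.75, C_total=6.00, V=0.96; Q1=4.79, Q2=0.96; dissipated=0.651
Final charges: Q1=4.79, Q2=0.96, Q3=2.25

Answer: 2.25 μC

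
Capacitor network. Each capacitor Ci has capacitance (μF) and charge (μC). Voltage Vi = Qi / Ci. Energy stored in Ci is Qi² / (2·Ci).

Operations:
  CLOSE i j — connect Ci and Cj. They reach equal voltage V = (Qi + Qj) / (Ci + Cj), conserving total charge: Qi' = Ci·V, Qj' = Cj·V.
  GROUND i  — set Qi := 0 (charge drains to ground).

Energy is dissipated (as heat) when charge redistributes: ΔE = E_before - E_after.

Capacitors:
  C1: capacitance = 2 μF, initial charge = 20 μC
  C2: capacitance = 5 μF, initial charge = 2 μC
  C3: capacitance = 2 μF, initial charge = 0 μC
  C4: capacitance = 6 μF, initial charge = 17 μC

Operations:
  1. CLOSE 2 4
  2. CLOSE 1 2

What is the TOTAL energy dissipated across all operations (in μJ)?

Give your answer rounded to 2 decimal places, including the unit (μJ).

Answer: 56.96 μJ

Derivation:
Initial: C1(2μF, Q=20μC, V=10.00V), C2(5μF, Q=2μC, V=0.40V), C3(2μF, Q=0μC, V=0.00V), C4(6μF, Q=17μC, V=2.83V)
Op 1: CLOSE 2-4: Q_total=19.00, C_total=11.00, V=1.73; Q2=8.64, Q4=10.36; dissipated=8.074
Op 2: CLOSE 1-2: Q_total=28.64, C_total=7.00, V=4.09; Q1=8.18, Q2=20.45; dissipated=48.884
Total dissipated: 56.959 μJ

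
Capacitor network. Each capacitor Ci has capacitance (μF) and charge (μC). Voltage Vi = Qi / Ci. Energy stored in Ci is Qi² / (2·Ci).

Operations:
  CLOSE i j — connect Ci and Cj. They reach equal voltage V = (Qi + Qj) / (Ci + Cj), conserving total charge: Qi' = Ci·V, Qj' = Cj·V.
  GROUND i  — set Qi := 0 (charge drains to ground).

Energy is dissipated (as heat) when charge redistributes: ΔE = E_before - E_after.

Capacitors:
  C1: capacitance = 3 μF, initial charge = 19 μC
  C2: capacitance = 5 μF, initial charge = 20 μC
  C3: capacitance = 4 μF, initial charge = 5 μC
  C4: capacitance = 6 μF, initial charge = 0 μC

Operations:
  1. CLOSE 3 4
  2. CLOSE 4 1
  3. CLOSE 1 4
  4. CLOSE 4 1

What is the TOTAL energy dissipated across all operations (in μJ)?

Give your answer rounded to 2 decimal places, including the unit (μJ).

Initial: C1(3μF, Q=19μC, V=6.33V), C2(5μF, Q=20μC, V=4.00V), C3(4μF, Q=5μC, V=1.25V), C4(6μF, Q=0μC, V=0.00V)
Op 1: CLOSE 3-4: Q_total=5.00, C_total=10.00, V=0.50; Q3=2.00, Q4=3.00; dissipated=1.875
Op 2: CLOSE 4-1: Q_total=22.00, C_total=9.00, V=2.44; Q4=14.67, Q1=7.33; dissipated=34.028
Op 3: CLOSE 1-4: Q_total=22.00, C_total=9.00, V=2.44; Q1=7.33, Q4=14.67; dissipated=0.000
Op 4: CLOSE 4-1: Q_total=22.00, C_total=9.00, V=2.44; Q4=14.67, Q1=7.33; dissipated=0.000
Total dissipated: 35.903 μJ

Answer: 35.90 μJ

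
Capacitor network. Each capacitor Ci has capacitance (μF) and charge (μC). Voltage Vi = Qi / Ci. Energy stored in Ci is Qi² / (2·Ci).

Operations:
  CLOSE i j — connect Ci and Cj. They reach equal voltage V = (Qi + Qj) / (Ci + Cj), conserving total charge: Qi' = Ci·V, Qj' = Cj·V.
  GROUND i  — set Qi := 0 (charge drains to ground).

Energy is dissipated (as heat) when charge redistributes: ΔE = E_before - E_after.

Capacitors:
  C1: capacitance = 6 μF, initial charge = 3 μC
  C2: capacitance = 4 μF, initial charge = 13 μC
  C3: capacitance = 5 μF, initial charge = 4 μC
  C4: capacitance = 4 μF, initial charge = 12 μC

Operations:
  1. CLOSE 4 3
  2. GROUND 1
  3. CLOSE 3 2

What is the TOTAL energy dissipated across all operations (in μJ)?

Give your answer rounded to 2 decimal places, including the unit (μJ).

Initial: C1(6μF, Q=3μC, V=0.50V), C2(4μF, Q=13μC, V=3.25V), C3(5μF, Q=4μC, V=0.80V), C4(4μF, Q=12μC, V=3.00V)
Op 1: CLOSE 4-3: Q_total=16.00, C_total=9.00, V=1.78; Q4=7.11, Q3=8.89; dissipated=5.378
Op 2: GROUND 1: Q1=0; energy lost=0.750
Op 3: CLOSE 3-2: Q_total=21.89, C_total=9.00, V=2.43; Q3=12.16, Q2=9.73; dissipated=2.408
Total dissipated: 8.536 μJ

Answer: 8.54 μJ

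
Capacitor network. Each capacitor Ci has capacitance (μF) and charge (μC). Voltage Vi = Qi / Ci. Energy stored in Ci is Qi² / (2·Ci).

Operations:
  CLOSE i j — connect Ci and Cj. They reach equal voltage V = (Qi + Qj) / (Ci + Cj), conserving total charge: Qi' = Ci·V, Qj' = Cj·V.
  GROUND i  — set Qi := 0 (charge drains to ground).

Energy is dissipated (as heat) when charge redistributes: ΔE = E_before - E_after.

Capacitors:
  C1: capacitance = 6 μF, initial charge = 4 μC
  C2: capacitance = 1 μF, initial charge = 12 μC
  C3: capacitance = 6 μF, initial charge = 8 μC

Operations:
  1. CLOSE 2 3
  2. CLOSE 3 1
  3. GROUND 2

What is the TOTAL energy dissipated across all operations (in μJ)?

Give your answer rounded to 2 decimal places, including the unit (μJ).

Initial: C1(6μF, Q=4μC, V=0.67V), C2(1μF, Q=12μC, V=12.00V), C3(6μF, Q=8μC, V=1.33V)
Op 1: CLOSE 2-3: Q_total=20.00, C_total=7.00, V=2.86; Q2=2.86, Q3=17.14; dissipated=48.762
Op 2: CLOSE 3-1: Q_total=21.14, C_total=12.00, V=1.76; Q3=10.57, Q1=10.57; dissipated=7.197
Op 3: GROUND 2: Q2=0; energy lost=4.082
Total dissipated: 60.041 μJ

Answer: 60.04 μJ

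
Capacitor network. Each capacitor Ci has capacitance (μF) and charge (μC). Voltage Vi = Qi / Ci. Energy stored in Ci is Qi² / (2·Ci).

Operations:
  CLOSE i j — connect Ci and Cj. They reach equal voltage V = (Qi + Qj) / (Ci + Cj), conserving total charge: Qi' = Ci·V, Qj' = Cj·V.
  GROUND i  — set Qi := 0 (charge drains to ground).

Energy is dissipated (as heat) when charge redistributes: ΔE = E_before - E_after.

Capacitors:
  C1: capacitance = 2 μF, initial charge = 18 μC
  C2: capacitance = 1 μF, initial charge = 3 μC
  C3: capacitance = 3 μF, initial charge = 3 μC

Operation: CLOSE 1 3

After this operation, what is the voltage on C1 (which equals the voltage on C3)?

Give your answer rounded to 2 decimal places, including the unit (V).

Answer: 4.20 V

Derivation:
Initial: C1(2μF, Q=18μC, V=9.00V), C2(1μF, Q=3μC, V=3.00V), C3(3μF, Q=3μC, V=1.00V)
Op 1: CLOSE 1-3: Q_total=21.00, C_total=5.00, V=4.20; Q1=8.40, Q3=12.60; dissipated=38.400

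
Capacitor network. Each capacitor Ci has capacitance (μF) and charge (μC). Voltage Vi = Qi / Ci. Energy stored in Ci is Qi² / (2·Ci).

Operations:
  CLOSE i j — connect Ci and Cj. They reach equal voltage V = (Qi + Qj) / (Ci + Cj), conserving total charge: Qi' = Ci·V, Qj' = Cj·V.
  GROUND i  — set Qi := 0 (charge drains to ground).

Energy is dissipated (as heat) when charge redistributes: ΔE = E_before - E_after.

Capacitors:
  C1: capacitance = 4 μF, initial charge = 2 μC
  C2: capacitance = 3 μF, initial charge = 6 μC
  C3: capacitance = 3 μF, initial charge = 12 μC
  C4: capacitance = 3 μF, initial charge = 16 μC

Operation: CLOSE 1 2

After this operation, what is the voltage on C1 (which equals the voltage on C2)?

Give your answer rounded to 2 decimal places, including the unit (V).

Initial: C1(4μF, Q=2μC, V=0.50V), C2(3μF, Q=6μC, V=2.00V), C3(3μF, Q=12μC, V=4.00V), C4(3μF, Q=16μC, V=5.33V)
Op 1: CLOSE 1-2: Q_total=8.00, C_total=7.00, V=1.14; Q1=4.57, Q2=3.43; dissipated=1.929

Answer: 1.14 V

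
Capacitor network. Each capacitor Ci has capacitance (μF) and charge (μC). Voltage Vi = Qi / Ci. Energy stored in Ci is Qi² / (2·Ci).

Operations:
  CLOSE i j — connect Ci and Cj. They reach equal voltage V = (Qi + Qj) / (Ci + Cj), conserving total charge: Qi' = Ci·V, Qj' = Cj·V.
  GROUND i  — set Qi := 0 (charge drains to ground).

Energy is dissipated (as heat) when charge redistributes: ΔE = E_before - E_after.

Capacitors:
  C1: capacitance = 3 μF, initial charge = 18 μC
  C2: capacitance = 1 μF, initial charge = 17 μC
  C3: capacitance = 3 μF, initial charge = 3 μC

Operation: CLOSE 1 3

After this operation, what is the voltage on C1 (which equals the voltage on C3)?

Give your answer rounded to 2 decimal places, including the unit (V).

Answer: 3.50 V

Derivation:
Initial: C1(3μF, Q=18μC, V=6.00V), C2(1μF, Q=17μC, V=17.00V), C3(3μF, Q=3μC, V=1.00V)
Op 1: CLOSE 1-3: Q_total=21.00, C_total=6.00, V=3.50; Q1=10.50, Q3=10.50; dissipated=18.750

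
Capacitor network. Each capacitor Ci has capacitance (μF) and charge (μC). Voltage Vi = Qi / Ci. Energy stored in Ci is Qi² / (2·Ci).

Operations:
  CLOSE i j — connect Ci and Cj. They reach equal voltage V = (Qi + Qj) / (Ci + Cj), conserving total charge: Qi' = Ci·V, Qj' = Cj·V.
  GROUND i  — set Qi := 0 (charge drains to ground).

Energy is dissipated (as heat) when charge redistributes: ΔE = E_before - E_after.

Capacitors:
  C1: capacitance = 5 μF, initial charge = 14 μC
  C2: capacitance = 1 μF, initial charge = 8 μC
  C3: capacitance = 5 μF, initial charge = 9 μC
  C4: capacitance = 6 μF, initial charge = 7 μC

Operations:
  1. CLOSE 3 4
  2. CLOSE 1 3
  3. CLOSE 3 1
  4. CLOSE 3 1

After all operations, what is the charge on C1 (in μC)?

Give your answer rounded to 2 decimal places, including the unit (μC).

Answer: 10.64 μC

Derivation:
Initial: C1(5μF, Q=14μC, V=2.80V), C2(1μF, Q=8μC, V=8.00V), C3(5μF, Q=9μC, V=1.80V), C4(6μF, Q=7μC, V=1.17V)
Op 1: CLOSE 3-4: Q_total=16.00, C_total=11.00, V=1.45; Q3=7.27, Q4=8.73; dissipated=0.547
Op 2: CLOSE 1-3: Q_total=21.27, C_total=10.00, V=2.13; Q1=10.64, Q3=10.64; dissipated=2.263
Op 3: CLOSE 3-1: Q_total=21.27, C_total=10.00, V=2.13; Q3=10.64, Q1=10.64; dissipated=0.000
Op 4: CLOSE 3-1: Q_total=21.27, C_total=10.00, V=2.13; Q3=10.64, Q1=10.64; dissipated=0.000
Final charges: Q1=10.64, Q2=8.00, Q3=10.64, Q4=8.73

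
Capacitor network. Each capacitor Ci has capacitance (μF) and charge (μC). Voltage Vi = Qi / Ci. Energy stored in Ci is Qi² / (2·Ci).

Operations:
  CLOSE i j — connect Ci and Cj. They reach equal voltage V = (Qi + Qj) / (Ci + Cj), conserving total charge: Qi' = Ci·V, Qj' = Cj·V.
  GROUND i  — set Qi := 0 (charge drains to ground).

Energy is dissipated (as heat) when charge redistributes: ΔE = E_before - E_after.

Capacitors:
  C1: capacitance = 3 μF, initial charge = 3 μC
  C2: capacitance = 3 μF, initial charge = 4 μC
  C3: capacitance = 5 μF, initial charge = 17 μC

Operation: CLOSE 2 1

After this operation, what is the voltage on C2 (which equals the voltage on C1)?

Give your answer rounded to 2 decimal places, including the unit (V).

Answer: 1.17 V

Derivation:
Initial: C1(3μF, Q=3μC, V=1.00V), C2(3μF, Q=4μC, V=1.33V), C3(5μF, Q=17μC, V=3.40V)
Op 1: CLOSE 2-1: Q_total=7.00, C_total=6.00, V=1.17; Q2=3.50, Q1=3.50; dissipated=0.083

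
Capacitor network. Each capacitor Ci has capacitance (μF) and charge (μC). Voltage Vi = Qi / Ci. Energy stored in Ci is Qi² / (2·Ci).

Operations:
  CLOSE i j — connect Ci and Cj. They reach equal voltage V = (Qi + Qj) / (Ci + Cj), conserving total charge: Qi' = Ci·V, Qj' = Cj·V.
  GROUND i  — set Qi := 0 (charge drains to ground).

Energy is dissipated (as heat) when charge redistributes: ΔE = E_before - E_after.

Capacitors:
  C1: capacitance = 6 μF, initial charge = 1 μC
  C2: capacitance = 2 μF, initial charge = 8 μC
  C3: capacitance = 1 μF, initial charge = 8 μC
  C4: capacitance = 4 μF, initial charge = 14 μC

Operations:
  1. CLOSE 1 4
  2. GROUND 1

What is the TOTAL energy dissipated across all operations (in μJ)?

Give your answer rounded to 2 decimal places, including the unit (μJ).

Answer: 20.08 μJ

Derivation:
Initial: C1(6μF, Q=1μC, V=0.17V), C2(2μF, Q=8μC, V=4.00V), C3(1μF, Q=8μC, V=8.00V), C4(4μF, Q=14μC, V=3.50V)
Op 1: CLOSE 1-4: Q_total=15.00, C_total=10.00, V=1.50; Q1=9.00, Q4=6.00; dissipated=13.333
Op 2: GROUND 1: Q1=0; energy lost=6.750
Total dissipated: 20.083 μJ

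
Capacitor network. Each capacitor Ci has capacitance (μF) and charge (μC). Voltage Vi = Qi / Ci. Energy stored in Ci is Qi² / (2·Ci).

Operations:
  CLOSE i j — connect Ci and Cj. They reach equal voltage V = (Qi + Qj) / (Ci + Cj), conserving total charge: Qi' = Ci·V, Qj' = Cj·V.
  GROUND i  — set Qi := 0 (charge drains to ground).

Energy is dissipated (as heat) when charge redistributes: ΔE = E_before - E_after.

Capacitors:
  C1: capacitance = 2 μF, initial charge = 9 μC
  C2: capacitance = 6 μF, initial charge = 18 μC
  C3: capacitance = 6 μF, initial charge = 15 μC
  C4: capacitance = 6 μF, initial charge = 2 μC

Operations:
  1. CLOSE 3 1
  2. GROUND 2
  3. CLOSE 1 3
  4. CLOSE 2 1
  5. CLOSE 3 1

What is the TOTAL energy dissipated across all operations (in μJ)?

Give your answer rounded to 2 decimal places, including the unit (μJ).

Answer: 40.55 μJ

Derivation:
Initial: C1(2μF, Q=9μC, V=4.50V), C2(6μF, Q=18μC, V=3.00V), C3(6μF, Q=15μC, V=2.50V), C4(6μF, Q=2μC, V=0.33V)
Op 1: CLOSE 3-1: Q_total=24.00, C_total=8.00, V=3.00; Q3=18.00, Q1=6.00; dissipated=3.000
Op 2: GROUND 2: Q2=0; energy lost=27.000
Op 3: CLOSE 1-3: Q_total=24.00, C_total=8.00, V=3.00; Q1=6.00, Q3=18.00; dissipated=0.000
Op 4: CLOSE 2-1: Q_total=6.00, C_total=8.00, V=0.75; Q2=4.50, Q1=1.50; dissipated=6.750
Op 5: CLOSE 3-1: Q_total=19.50, C_total=8.00, V=2.44; Q3=14.62, Q1=4.88; dissipated=3.797
Total dissipated: 40.547 μJ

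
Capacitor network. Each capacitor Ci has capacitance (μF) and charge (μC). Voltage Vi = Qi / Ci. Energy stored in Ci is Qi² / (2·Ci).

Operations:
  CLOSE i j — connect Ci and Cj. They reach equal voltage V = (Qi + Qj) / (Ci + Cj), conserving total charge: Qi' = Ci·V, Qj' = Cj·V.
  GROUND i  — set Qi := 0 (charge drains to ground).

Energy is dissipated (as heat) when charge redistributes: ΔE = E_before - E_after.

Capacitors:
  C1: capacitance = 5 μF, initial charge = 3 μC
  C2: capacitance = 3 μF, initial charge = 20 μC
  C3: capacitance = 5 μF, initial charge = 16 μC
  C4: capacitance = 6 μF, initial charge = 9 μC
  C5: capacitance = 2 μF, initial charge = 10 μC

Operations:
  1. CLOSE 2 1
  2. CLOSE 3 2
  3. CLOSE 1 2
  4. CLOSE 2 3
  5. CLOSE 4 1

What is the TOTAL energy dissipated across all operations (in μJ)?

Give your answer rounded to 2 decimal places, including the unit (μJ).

Answer: 37.53 μJ

Derivation:
Initial: C1(5μF, Q=3μC, V=0.60V), C2(3μF, Q=20μC, V=6.67V), C3(5μF, Q=16μC, V=3.20V), C4(6μF, Q=9μC, V=1.50V), C5(2μF, Q=10μC, V=5.00V)
Op 1: CLOSE 2-1: Q_total=23.00, C_total=8.00, V=2.88; Q2=8.62, Q1=14.38; dissipated=34.504
Op 2: CLOSE 3-2: Q_total=24.62, C_total=8.00, V=3.08; Q3=15.39, Q2=9.23; dissipated=0.099
Op 3: CLOSE 1-2: Q_total=23.61, C_total=8.00, V=2.95; Q1=14.76, Q2=8.85; dissipated=0.039
Op 4: CLOSE 2-3: Q_total=24.24, C_total=8.00, V=3.03; Q2=9.09, Q3=15.15; dissipated=0.015
Op 5: CLOSE 4-1: Q_total=23.76, C_total=11.00, V=2.16; Q4=12.96, Q1=10.80; dissipated=2.872
Total dissipated: 37.529 μJ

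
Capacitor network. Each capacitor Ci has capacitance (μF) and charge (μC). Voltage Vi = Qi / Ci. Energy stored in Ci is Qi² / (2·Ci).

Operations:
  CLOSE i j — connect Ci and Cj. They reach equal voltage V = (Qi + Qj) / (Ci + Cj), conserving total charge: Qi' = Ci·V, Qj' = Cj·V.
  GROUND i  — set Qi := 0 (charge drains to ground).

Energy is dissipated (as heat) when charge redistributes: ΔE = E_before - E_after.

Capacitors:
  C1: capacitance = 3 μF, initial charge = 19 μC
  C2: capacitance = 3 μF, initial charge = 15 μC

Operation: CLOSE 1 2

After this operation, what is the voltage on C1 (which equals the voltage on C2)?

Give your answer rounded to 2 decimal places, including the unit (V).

Answer: 5.67 V

Derivation:
Initial: C1(3μF, Q=19μC, V=6.33V), C2(3μF, Q=15μC, V=5.00V)
Op 1: CLOSE 1-2: Q_total=34.00, C_total=6.00, V=5.67; Q1=17.00, Q2=17.00; dissipated=1.333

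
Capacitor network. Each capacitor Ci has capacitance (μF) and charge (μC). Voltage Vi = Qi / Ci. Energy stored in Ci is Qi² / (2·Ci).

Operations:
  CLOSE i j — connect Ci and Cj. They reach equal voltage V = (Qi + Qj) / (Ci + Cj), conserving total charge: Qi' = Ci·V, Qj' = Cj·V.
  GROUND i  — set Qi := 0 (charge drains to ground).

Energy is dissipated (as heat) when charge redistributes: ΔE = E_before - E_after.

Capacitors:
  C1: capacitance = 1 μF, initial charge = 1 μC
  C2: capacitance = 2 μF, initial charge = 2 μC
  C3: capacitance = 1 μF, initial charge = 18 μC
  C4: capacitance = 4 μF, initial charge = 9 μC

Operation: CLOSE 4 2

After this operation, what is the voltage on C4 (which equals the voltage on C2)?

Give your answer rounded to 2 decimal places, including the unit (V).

Initial: C1(1μF, Q=1μC, V=1.00V), C2(2μF, Q=2μC, V=1.00V), C3(1μF, Q=18μC, V=18.00V), C4(4μF, Q=9μC, V=2.25V)
Op 1: CLOSE 4-2: Q_total=11.00, C_total=6.00, V=1.83; Q4=7.33, Q2=3.67; dissipated=1.042

Answer: 1.83 V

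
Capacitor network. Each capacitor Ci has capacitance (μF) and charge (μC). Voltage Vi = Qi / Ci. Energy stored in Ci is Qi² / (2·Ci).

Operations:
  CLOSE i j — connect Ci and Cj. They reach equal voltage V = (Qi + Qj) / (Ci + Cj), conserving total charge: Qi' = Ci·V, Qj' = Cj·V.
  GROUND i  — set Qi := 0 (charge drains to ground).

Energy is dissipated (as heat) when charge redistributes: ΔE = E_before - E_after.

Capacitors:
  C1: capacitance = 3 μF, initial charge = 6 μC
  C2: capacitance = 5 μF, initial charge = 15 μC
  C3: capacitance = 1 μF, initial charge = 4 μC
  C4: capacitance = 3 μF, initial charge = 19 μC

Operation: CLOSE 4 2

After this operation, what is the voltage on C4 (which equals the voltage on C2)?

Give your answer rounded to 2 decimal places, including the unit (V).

Answer: 4.25 V

Derivation:
Initial: C1(3μF, Q=6μC, V=2.00V), C2(5μF, Q=15μC, V=3.00V), C3(1μF, Q=4μC, V=4.00V), C4(3μF, Q=19μC, V=6.33V)
Op 1: CLOSE 4-2: Q_total=34.00, C_total=8.00, V=4.25; Q4=12.75, Q2=21.25; dissipated=10.417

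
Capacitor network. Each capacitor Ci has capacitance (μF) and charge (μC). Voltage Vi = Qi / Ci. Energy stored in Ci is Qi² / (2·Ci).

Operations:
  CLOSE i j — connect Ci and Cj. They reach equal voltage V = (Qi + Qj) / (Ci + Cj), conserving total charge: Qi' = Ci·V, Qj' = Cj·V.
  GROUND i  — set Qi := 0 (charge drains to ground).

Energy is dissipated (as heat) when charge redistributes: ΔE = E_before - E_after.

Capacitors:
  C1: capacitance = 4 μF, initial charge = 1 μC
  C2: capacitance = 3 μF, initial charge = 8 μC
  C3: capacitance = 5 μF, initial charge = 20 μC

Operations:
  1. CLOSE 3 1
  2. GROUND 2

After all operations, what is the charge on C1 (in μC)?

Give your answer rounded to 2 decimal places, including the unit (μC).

Answer: 9.33 μC

Derivation:
Initial: C1(4μF, Q=1μC, V=0.25V), C2(3μF, Q=8μC, V=2.67V), C3(5μF, Q=20μC, V=4.00V)
Op 1: CLOSE 3-1: Q_total=21.00, C_total=9.00, V=2.33; Q3=11.67, Q1=9.33; dissipated=15.625
Op 2: GROUND 2: Q2=0; energy lost=10.667
Final charges: Q1=9.33, Q2=0.00, Q3=11.67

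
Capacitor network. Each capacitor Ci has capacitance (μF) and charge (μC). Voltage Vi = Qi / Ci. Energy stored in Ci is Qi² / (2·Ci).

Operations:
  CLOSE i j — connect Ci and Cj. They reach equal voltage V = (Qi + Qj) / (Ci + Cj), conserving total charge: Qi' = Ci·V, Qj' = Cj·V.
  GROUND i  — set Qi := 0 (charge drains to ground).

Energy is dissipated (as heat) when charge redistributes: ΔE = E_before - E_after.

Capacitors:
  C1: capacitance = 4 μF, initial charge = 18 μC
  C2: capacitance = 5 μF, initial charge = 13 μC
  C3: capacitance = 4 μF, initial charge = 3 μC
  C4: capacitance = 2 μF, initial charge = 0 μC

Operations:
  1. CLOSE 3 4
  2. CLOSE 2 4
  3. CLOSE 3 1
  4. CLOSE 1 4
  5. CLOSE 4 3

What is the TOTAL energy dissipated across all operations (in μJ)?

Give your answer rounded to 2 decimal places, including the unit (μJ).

Initial: C1(4μF, Q=18μC, V=4.50V), C2(5μF, Q=13μC, V=2.60V), C3(4μF, Q=3μC, V=0.75V), C4(2μF, Q=0μC, V=0.00V)
Op 1: CLOSE 3-4: Q_total=3.00, C_total=6.00, V=0.50; Q3=2.00, Q4=1.00; dissipated=0.375
Op 2: CLOSE 2-4: Q_total=14.00, C_total=7.00, V=2.00; Q2=10.00, Q4=4.00; dissipated=3.150
Op 3: CLOSE 3-1: Q_total=20.00, C_total=8.00, V=2.50; Q3=10.00, Q1=10.00; dissipated=16.000
Op 4: CLOSE 1-4: Q_total=14.00, C_total=6.00, V=2.33; Q1=9.33, Q4=4.67; dissipated=0.167
Op 5: CLOSE 4-3: Q_total=14.67, C_total=6.00, V=2.44; Q4=4.89, Q3=9.78; dissipated=0.019
Total dissipated: 19.710 μJ

Answer: 19.71 μJ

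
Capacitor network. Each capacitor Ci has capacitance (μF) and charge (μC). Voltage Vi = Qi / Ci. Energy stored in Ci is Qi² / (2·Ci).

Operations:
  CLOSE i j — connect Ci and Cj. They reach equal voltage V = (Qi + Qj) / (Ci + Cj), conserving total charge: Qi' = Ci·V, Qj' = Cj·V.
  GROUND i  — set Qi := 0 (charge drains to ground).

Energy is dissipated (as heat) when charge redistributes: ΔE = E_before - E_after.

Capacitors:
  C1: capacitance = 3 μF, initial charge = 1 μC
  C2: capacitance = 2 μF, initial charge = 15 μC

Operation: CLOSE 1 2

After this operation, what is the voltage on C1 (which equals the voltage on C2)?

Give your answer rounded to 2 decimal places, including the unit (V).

Initial: C1(3μF, Q=1μC, V=0.33V), C2(2μF, Q=15μC, V=7.50V)
Op 1: CLOSE 1-2: Q_total=16.00, C_total=5.00, V=3.20; Q1=9.60, Q2=6.40; dissipated=30.817

Answer: 3.20 V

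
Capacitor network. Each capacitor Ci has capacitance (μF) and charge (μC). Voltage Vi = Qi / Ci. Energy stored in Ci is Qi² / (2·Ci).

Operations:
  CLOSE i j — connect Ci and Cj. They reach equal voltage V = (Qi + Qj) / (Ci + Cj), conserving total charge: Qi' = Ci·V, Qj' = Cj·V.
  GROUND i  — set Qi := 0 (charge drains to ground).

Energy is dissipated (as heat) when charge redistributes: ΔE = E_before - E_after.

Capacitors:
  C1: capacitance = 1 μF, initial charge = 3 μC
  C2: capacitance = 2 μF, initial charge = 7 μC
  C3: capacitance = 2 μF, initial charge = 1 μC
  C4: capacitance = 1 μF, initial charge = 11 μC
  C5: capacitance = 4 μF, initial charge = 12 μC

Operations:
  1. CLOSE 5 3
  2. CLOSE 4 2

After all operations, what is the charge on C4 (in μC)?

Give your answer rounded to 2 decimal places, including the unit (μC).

Initial: C1(1μF, Q=3μC, V=3.00V), C2(2μF, Q=7μC, V=3.50V), C3(2μF, Q=1μC, V=0.50V), C4(1μF, Q=11μC, V=11.00V), C5(4μF, Q=12μC, V=3.00V)
Op 1: CLOSE 5-3: Q_total=13.00, C_total=6.00, V=2.17; Q5=8.67, Q3=4.33; dissipated=4.167
Op 2: CLOSE 4-2: Q_total=18.00, C_total=3.00, V=6.00; Q4=6.00, Q2=12.00; dissipated=18.750
Final charges: Q1=3.00, Q2=12.00, Q3=4.33, Q4=6.00, Q5=8.67

Answer: 6.00 μC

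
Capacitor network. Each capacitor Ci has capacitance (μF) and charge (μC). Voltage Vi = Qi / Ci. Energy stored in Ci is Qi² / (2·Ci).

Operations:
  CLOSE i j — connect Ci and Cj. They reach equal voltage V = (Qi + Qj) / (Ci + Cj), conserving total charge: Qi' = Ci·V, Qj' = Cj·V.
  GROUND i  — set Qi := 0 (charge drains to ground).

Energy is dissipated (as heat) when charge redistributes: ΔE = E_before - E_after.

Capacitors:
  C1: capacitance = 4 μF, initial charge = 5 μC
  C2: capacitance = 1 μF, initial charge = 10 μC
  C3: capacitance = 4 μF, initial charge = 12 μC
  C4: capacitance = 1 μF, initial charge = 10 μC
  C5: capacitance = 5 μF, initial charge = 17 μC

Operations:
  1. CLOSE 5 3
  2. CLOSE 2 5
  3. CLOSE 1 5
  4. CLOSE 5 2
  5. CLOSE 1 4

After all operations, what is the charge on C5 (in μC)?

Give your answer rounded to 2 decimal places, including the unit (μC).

Initial: C1(4μF, Q=5μC, V=1.25V), C2(1μF, Q=10μC, V=10.00V), C3(4μF, Q=12μC, V=3.00V), C4(1μF, Q=10μC, V=10.00V), C5(5μF, Q=17μC, V=3.40V)
Op 1: CLOSE 5-3: Q_total=29.00, C_total=9.00, V=3.22; Q5=16.11, Q3=12.89; dissipated=0.178
Op 2: CLOSE 2-5: Q_total=26.11, C_total=6.00, V=4.35; Q2=4.35, Q5=21.76; dissipated=19.141
Op 3: CLOSE 1-5: Q_total=26.76, C_total=9.00, V=2.97; Q1=11.89, Q5=14.87; dissipated=10.691
Op 4: CLOSE 5-2: Q_total=19.22, C_total=6.00, V=3.20; Q5=16.02, Q2=3.20; dissipated=0.792
Op 5: CLOSE 1-4: Q_total=21.89, C_total=5.00, V=4.38; Q1=17.51, Q4=4.38; dissipated=19.750
Final charges: Q1=17.51, Q2=3.20, Q3=12.89, Q4=4.38, Q5=16.02

Answer: 16.02 μC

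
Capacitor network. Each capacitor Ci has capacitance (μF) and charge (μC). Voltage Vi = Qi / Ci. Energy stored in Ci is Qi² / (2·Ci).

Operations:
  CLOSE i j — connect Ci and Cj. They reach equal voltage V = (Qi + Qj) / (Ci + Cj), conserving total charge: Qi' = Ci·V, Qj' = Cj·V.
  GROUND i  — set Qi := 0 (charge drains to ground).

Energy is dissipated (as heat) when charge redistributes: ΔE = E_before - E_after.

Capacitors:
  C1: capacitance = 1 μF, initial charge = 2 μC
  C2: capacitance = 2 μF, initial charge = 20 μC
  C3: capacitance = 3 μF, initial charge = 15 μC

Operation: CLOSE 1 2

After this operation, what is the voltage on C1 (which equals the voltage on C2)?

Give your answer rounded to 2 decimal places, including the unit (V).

Initial: C1(1μF, Q=2μC, V=2.00V), C2(2μF, Q=20μC, V=10.00V), C3(3μF, Q=15μC, V=5.00V)
Op 1: CLOSE 1-2: Q_total=22.00, C_total=3.00, V=7.33; Q1=7.33, Q2=14.67; dissipated=21.333

Answer: 7.33 V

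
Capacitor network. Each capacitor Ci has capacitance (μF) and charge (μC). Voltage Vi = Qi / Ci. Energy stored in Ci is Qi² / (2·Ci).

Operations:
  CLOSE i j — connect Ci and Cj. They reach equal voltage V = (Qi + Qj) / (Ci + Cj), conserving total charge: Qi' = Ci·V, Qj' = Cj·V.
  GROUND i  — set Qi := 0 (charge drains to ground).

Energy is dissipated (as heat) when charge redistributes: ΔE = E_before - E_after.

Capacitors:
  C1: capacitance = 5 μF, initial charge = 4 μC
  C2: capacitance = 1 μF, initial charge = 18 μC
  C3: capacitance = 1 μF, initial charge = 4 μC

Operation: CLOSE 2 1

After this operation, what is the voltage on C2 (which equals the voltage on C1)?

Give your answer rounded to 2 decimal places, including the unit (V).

Initial: C1(5μF, Q=4μC, V=0.80V), C2(1μF, Q=18μC, V=18.00V), C3(1μF, Q=4μC, V=4.00V)
Op 1: CLOSE 2-1: Q_total=22.00, C_total=6.00, V=3.67; Q2=3.67, Q1=18.33; dissipated=123.267

Answer: 3.67 V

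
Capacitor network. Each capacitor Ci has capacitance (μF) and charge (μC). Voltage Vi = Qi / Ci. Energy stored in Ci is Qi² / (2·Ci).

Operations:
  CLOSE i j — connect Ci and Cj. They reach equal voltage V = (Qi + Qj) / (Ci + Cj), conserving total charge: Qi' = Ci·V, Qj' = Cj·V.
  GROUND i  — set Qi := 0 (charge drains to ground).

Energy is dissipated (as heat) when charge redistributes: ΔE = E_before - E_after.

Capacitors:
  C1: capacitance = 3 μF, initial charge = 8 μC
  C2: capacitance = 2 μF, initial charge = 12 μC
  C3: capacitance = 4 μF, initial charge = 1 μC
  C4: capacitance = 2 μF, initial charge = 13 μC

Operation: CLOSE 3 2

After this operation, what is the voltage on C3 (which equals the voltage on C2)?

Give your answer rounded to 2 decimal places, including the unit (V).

Initial: C1(3μF, Q=8μC, V=2.67V), C2(2μF, Q=12μC, V=6.00V), C3(4μF, Q=1μC, V=0.25V), C4(2μF, Q=13μC, V=6.50V)
Op 1: CLOSE 3-2: Q_total=13.00, C_total=6.00, V=2.17; Q3=8.67, Q2=4.33; dissipated=22.042

Answer: 2.17 V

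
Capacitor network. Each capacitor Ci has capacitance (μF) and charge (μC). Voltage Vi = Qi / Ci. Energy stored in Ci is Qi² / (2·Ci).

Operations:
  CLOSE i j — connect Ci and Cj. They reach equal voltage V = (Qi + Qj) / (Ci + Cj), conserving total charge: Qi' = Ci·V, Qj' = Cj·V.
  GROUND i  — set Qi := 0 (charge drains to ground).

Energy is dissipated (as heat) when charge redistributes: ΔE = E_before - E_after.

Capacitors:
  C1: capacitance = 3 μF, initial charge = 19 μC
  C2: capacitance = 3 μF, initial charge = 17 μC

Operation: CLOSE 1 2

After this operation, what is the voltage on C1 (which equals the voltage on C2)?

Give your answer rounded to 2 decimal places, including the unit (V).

Answer: 6.00 V

Derivation:
Initial: C1(3μF, Q=19μC, V=6.33V), C2(3μF, Q=17μC, V=5.67V)
Op 1: CLOSE 1-2: Q_total=36.00, C_total=6.00, V=6.00; Q1=18.00, Q2=18.00; dissipated=0.333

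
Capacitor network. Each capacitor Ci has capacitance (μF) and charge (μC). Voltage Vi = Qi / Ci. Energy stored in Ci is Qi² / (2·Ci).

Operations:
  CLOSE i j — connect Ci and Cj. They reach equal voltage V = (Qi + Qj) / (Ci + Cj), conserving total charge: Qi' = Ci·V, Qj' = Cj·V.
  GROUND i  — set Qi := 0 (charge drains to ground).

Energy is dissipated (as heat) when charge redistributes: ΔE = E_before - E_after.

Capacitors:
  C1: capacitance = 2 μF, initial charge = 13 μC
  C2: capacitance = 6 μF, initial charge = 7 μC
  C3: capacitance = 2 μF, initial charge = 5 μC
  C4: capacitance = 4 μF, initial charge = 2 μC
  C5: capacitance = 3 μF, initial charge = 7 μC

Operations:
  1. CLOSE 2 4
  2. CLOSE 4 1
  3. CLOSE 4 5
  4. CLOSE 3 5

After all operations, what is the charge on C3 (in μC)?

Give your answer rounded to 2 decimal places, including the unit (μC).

Answer: 5.10 μC

Derivation:
Initial: C1(2μF, Q=13μC, V=6.50V), C2(6μF, Q=7μC, V=1.17V), C3(2μF, Q=5μC, V=2.50V), C4(4μF, Q=2μC, V=0.50V), C5(3μF, Q=7μC, V=2.33V)
Op 1: CLOSE 2-4: Q_total=9.00, C_total=10.00, V=0.90; Q2=5.40, Q4=3.60; dissipated=0.533
Op 2: CLOSE 4-1: Q_total=16.60, C_total=6.00, V=2.77; Q4=11.07, Q1=5.53; dissipated=20.907
Op 3: CLOSE 4-5: Q_total=18.07, C_total=7.00, V=2.58; Q4=10.32, Q5=7.74; dissipated=0.161
Op 4: CLOSE 3-5: Q_total=12.74, C_total=5.00, V=2.55; Q3=5.10, Q5=7.65; dissipated=0.004
Final charges: Q1=5.53, Q2=5.40, Q3=5.10, Q4=10.32, Q5=7.65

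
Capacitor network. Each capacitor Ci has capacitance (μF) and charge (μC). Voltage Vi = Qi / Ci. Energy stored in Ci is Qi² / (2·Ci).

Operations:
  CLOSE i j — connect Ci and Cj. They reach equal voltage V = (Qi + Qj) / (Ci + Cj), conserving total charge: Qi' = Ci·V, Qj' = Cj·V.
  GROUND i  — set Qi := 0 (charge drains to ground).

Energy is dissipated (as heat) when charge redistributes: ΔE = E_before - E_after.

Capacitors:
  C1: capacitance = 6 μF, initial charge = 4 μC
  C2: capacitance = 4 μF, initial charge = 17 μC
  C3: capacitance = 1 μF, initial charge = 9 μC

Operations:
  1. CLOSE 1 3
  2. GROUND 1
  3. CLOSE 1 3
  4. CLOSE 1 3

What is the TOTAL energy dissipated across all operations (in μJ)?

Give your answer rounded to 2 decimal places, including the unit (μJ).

Answer: 41.59 μJ

Derivation:
Initial: C1(6μF, Q=4μC, V=0.67V), C2(4μF, Q=17μC, V=4.25V), C3(1μF, Q=9μC, V=9.00V)
Op 1: CLOSE 1-3: Q_total=13.00, C_total=7.00, V=1.86; Q1=11.14, Q3=1.86; dissipated=29.762
Op 2: GROUND 1: Q1=0; energy lost=10.347
Op 3: CLOSE 1-3: Q_total=1.86, C_total=7.00, V=0.27; Q1=1.59, Q3=0.27; dissipated=1.478
Op 4: CLOSE 1-3: Q_total=1.86, C_total=7.00, V=0.27; Q1=1.59, Q3=0.27; dissipated=0.000
Total dissipated: 41.587 μJ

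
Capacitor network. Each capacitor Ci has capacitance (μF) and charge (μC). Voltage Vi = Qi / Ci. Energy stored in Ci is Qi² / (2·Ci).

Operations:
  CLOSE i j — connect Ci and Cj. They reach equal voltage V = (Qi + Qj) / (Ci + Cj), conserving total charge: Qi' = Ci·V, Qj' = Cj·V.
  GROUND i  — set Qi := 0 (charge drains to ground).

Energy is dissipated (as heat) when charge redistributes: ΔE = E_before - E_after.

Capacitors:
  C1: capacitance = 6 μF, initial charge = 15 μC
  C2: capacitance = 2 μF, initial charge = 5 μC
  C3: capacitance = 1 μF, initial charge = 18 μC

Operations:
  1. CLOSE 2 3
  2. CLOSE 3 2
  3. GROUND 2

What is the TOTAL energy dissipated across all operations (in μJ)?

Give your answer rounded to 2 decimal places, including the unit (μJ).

Initial: C1(6μF, Q=15μC, V=2.50V), C2(2μF, Q=5μC, V=2.50V), C3(1μF, Q=18μC, V=18.00V)
Op 1: CLOSE 2-3: Q_total=23.00, C_total=3.00, V=7.67; Q2=15.33, Q3=7.67; dissipated=80.083
Op 2: CLOSE 3-2: Q_total=23.00, C_total=3.00, V=7.67; Q3=7.67, Q2=15.33; dissipated=0.000
Op 3: GROUND 2: Q2=0; energy lost=58.778
Total dissipated: 138.861 μJ

Answer: 138.86 μJ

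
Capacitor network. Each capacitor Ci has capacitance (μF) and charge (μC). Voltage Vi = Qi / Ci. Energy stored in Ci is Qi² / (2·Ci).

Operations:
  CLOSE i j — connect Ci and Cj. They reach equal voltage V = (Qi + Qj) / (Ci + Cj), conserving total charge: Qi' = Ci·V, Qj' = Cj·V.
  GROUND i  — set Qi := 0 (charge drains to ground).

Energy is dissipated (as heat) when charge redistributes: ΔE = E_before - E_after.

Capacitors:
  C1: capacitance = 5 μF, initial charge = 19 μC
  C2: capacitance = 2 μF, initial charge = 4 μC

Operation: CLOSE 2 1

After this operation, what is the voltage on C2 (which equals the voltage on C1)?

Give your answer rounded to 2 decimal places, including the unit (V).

Answer: 3.29 V

Derivation:
Initial: C1(5μF, Q=19μC, V=3.80V), C2(2μF, Q=4μC, V=2.00V)
Op 1: CLOSE 2-1: Q_total=23.00, C_total=7.00, V=3.29; Q2=6.57, Q1=16.43; dissipated=2.314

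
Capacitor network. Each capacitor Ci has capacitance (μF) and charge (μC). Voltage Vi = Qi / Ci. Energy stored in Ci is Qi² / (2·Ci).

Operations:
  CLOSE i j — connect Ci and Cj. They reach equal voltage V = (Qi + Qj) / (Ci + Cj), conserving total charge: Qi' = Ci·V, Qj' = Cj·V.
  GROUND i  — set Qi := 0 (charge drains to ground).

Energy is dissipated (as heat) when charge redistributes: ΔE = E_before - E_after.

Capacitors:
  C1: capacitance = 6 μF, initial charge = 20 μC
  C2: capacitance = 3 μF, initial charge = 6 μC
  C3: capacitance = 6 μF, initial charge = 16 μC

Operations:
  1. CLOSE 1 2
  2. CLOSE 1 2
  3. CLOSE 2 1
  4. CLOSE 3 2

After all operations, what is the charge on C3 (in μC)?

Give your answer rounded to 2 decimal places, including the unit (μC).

Answer: 16.44 μC

Derivation:
Initial: C1(6μF, Q=20μC, V=3.33V), C2(3μF, Q=6μC, V=2.00V), C3(6μF, Q=16μC, V=2.67V)
Op 1: CLOSE 1-2: Q_total=26.00, C_total=9.00, V=2.89; Q1=17.33, Q2=8.67; dissipated=1.778
Op 2: CLOSE 1-2: Q_total=26.00, C_total=9.00, V=2.89; Q1=17.33, Q2=8.67; dissipated=0.000
Op 3: CLOSE 2-1: Q_total=26.00, C_total=9.00, V=2.89; Q2=8.67, Q1=17.33; dissipated=0.000
Op 4: CLOSE 3-2: Q_total=24.67, C_total=9.00, V=2.74; Q3=16.44, Q2=8.22; dissipated=0.049
Final charges: Q1=17.33, Q2=8.22, Q3=16.44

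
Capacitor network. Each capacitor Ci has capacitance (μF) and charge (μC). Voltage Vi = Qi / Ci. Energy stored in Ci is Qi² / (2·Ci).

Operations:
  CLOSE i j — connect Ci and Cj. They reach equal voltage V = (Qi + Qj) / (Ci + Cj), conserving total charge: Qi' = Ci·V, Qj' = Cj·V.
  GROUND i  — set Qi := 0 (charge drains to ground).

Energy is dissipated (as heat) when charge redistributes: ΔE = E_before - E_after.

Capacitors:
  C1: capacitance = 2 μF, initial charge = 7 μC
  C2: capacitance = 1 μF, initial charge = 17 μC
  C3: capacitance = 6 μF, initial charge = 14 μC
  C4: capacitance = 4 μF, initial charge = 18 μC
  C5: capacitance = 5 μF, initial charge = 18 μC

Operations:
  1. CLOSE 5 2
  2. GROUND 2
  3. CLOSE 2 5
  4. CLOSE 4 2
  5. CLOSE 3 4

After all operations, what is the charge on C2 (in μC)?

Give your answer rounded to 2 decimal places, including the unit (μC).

Initial: C1(2μF, Q=7μC, V=3.50V), C2(1μF, Q=17μC, V=17.00V), C3(6μF, Q=14μC, V=2.33V), C4(4μF, Q=18μC, V=4.50V), C5(5μF, Q=18μC, V=3.60V)
Op 1: CLOSE 5-2: Q_total=35.00, C_total=6.00, V=5.83; Q5=29.17, Q2=5.83; dissipated=74.817
Op 2: GROUND 2: Q2=0; energy lost=17.014
Op 3: CLOSE 2-5: Q_total=29.17, C_total=6.00, V=4.86; Q2=4.86, Q5=24.31; dissipated=14.178
Op 4: CLOSE 4-2: Q_total=22.86, C_total=5.00, V=4.57; Q4=18.29, Q2=4.57; dissipated=0.052
Op 5: CLOSE 3-4: Q_total=32.29, C_total=10.00, V=3.23; Q3=19.37, Q4=12.92; dissipated=6.015
Final charges: Q1=7.00, Q2=4.57, Q3=19.37, Q4=12.92, Q5=24.31

Answer: 4.57 μC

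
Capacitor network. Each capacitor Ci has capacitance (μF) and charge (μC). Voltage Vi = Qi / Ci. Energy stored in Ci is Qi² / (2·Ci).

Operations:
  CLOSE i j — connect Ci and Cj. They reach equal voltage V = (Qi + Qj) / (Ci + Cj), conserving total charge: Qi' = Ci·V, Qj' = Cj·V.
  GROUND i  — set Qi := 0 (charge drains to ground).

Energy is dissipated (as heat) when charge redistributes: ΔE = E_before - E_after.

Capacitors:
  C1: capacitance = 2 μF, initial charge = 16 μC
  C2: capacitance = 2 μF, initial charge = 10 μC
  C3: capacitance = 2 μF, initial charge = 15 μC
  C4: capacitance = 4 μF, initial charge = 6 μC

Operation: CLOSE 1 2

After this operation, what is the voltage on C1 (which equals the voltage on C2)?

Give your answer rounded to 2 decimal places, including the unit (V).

Answer: 6.50 V

Derivation:
Initial: C1(2μF, Q=16μC, V=8.00V), C2(2μF, Q=10μC, V=5.00V), C3(2μF, Q=15μC, V=7.50V), C4(4μF, Q=6μC, V=1.50V)
Op 1: CLOSE 1-2: Q_total=26.00, C_total=4.00, V=6.50; Q1=13.00, Q2=13.00; dissipated=4.500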